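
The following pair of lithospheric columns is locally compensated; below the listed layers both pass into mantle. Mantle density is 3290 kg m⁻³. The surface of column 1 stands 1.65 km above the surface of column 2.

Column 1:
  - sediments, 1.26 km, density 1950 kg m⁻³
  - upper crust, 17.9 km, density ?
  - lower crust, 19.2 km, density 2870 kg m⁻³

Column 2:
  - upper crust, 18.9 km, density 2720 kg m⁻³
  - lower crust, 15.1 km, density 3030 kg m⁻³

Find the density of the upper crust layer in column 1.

2710 kg m⁻³

Take the compensation level at the base of the deeper column (depth z_c below the surface of column 1) and equate Σ ρ_i t_i down to z_c; mantle fills any gap and the z_c terms cancel.
Column 1: 1.26×1950 + 17.9×ρ + 19.2×2870 + (z_c − 38.36)×3290
Column 2: 1.65×0 + 18.9×2720 + 15.1×3030 + (z_c − 1.65 − 34)×3290
The z_c×3290 term appears on both sides and cancels. Collect the known terms of each column as K = Σ(ρt)_known − 3290 × (depth of known layers): K_1 = 57561 − 3290×38.36 = −68643.4; K_2 = 97161 − 3290×(1.65 + 34) = −20127.5.
Balance: K_1 + 17.9×ρ = K_2, so ρ = (K_2 − K_1)/17.9 = 48515.9/17.9 = 2710 kg m⁻³.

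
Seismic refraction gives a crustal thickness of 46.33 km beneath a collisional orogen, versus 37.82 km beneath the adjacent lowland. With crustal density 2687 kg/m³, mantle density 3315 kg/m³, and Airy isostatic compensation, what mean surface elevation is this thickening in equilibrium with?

1.61 km

Excess crust Δ = 46.33 km − 37.82 km = 8.51 km, split between elevation h and root r with h + r = Δ.
Airy balance ρ_c h = (ρ_m − ρ_c) r gives r = h ρ_c/(ρ_m − ρ_c), so h (1 + ρ_c/(ρ_m − ρ_c)) = Δ, i.e. h = Δ (ρ_m − ρ_c)/ρ_m.
h = 8.51 km × 628/3315 = 1.61 km.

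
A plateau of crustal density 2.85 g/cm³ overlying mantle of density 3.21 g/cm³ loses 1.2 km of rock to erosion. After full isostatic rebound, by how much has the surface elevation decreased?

0.135 km

Rebound u = e ρ_c/ρ_m = 1.2 km × 2.85/3.21 = 1.065 km.
Net surface drop = e − u = 1.2 km − 1.065 km = e (ρ_m − ρ_c)/ρ_m = 0.135 km.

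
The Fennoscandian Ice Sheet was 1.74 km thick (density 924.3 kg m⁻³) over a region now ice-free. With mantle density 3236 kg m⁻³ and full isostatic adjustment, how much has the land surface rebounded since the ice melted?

0.497 km

Removing the load lets mantle flow back in; uplift u satisfies ρ_ice t = ρ_m u.
u = t ρ_ice/ρ_m = 1.74 km × 924.3/3236 = 0.497 km.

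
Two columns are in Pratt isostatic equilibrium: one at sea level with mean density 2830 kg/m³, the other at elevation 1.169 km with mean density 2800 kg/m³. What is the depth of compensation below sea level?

109 km

ρ_ref D = ρ (D + h) → D (ρ_ref − ρ) = ρ h.
D = ρ h/(ρ_ref − ρ) = 2800 × 1.169 km/(2830 − 2800) = 109 km.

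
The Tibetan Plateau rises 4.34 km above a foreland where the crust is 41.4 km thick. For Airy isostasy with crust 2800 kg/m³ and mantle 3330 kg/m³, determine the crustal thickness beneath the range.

68.7 km

Root depth r = h ρ_c / (ρ_m − ρ_c) = 4.34 km × 2800 / 530 = 22.93 km.
Total thickness = T + h + r = 41.4 km + 4.34 km + 22.93 km = 68.7 km.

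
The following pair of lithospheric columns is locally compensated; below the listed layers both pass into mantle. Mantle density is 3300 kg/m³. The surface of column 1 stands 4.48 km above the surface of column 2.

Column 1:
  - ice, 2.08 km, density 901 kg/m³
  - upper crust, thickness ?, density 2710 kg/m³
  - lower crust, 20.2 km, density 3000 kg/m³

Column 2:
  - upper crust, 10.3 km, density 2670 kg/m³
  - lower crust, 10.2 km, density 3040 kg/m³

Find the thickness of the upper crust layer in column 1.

21.8 km

Take the compensation level at the base of the deeper column (depth z_c below the surface of column 1) and equate Σ ρ_i t_i down to z_c; mantle fills any gap and the z_c terms cancel.
Column 1: 2.08×901 + x×2710 + 20.2×3000 + (z_c − 22.28 − x)×3300
Column 2: 4.48×0 + 10.3×2670 + 10.2×3040 + (z_c − 4.48 − 20.5)×3300
The z_c×3300 term appears on both sides and cancels. Collect the known terms of each column as K = Σ(ρt)_known − 3300 × (depth of known layers): K_1 = 62474.08 − 3300×22.28 = −11049.92; K_2 = 58509 − 3300×(4.48 + 20.5) = −23925.
Balance: K_1 − x×(3300 − 2710) = K_2, so x = (K_1 − K_2)/(3300 − 2710) = 12875.1/590 = 21.8 km.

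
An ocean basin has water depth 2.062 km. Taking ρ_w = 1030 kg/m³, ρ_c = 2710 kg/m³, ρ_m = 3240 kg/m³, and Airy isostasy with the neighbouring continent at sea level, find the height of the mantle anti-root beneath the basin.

Balancing pressure at the compensation depth: replacing crust with seawater at the top is compensated by replacing crust with mantle at the base: d (ρ_c − ρ_w) = a (ρ_m − ρ_c).
a = d (ρ_c − ρ_w)/(ρ_m − ρ_c) = 2.062 km × 1680/530 = 6.54 km.

6.54 km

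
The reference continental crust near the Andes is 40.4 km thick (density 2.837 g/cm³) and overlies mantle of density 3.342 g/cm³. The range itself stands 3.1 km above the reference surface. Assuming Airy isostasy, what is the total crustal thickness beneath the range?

Root depth r = h ρ_c / (ρ_m − ρ_c) = 3.1 km × 2.837 / 0.505 = 17.42 km.
Total thickness = T + h + r = 40.4 km + 3.1 km + 17.42 km = 60.9 km.

60.9 km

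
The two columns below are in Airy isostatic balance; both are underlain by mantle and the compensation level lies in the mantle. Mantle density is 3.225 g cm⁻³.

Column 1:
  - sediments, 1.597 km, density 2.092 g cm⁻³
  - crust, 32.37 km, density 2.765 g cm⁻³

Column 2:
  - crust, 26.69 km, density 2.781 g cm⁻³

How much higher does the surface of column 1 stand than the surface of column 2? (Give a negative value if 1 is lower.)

1.5 km

For any compensation level in the mantle, the mantle terms cancel and isostasy reduces to e = (Σt_1 − Σt_2) − (Σ(ρt)_1 − Σ(ρt)_2) / ρ_m.
Σt_1 = 33.967 km; Σt_2 = 26.69 km; Σ(ρt)_1 = 92.843974; Σ(ρt)_2 = 74.22489 (in km·g cm⁻³).
e = (33.967 − 26.69) − (92.843974 − 74.22489) / 3.225 = 1.5 km.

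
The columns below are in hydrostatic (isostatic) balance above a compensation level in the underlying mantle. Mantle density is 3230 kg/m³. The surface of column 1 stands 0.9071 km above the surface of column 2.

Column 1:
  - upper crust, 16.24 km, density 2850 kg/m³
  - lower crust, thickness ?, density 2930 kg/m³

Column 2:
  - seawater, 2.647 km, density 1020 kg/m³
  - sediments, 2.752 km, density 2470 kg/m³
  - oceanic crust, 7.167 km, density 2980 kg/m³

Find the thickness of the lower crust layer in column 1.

Take the compensation level at the base of the deeper column (depth z_c below the surface of column 1) and equate Σ ρ_i t_i down to z_c; mantle fills any gap and the z_c terms cancel.
Column 1: 16.24×2850 + x×2930 + (z_c − 16.24 − x)×3230
Column 2: 0.9071×0 + 2.647×1020 + 2.752×2470 + 7.167×2980 + (z_c − 0.9071 − 12.566)×3230
The z_c×3230 term appears on both sides and cancels. Collect the known terms of each column as K = Σ(ρt)_known − 3230 × (depth of known layers): K_1 = 46284 − 3230×16.24 = −6171.2; K_2 = 30855.04 − 3230×(0.9071 + 12.566) = −12663.073.
Balance: K_1 − x×(3230 − 2930) = K_2, so x = (K_1 − K_2)/(3230 − 2930) = 6491.87/300 = 21.6 km.

21.6 km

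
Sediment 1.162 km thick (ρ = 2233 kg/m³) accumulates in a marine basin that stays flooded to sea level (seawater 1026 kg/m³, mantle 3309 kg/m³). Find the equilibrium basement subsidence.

0.614 km

Submarine loading: the sediment displaces seawater, and the subsidence is in turn flooded, so s (ρ_m − ρ_w) = t (ρ_sed − ρ_w).
s = 1.162 km × (2233 − 1026) / (3309 − 1026) = 0.614 km.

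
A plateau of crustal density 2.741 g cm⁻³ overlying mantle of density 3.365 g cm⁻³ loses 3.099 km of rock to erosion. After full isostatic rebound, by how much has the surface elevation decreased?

Rebound u = e ρ_c/ρ_m = 3.099 km × 2.741/3.365 = 2.524 km.
Net surface drop = e − u = 3.099 km − 2.524 km = e (ρ_m − ρ_c)/ρ_m = 0.575 km.

0.575 km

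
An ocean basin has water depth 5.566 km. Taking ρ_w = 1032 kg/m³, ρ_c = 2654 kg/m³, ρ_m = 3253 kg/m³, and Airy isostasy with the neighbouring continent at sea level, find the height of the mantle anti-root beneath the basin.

15.1 km

For local isostatic compensation: replacing crust with seawater at the top is compensated by replacing crust with mantle at the base: d (ρ_c − ρ_w) = a (ρ_m − ρ_c).
a = d (ρ_c − ρ_w)/(ρ_m − ρ_c) = 5.566 km × 1622/599 = 15.1 km.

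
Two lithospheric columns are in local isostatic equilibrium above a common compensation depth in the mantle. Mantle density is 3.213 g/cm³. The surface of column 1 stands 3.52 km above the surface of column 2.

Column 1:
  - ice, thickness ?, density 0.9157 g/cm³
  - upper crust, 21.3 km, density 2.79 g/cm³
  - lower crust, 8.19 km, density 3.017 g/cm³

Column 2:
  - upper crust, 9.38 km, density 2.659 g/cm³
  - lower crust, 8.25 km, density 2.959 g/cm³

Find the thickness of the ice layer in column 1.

Take the compensation level at the base of the deeper column (depth z_c below the surface of column 1) and equate Σ ρ_i t_i down to z_c; mantle fills any gap and the z_c terms cancel.
Column 1: x×0.9157 + 21.3×2.79 + 8.19×3.017 + (z_c − 29.49 − x)×3.213
Column 2: 3.52×0 + 9.38×2.659 + 8.25×2.959 + (z_c − 3.52 − 17.63)×3.213
The z_c×3.213 term appears on both sides and cancels. Collect the known terms of each column as K = Σ(ρt)_known − 3.213 × (depth of known layers): K_1 = 84.13623 − 3.213×29.49 = −10.61514; K_2 = 49.35317 − 3.213×(3.52 + 17.63) = −18.60178.
Balance: K_1 − x×(3.213 − 0.9157) = K_2, so x = (K_1 − K_2)/(3.213 − 0.9157) = 7.98664/2.2973 = 3.48 km.

3.48 km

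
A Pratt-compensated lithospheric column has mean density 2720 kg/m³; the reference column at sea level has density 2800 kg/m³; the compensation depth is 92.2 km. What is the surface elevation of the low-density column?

2.71 km

ρ_ref D = ρ (D + h) → h = D (ρ_ref − ρ)/ρ.
h = 92.2 km × (2800 − 2720)/2720 = 2.71 km.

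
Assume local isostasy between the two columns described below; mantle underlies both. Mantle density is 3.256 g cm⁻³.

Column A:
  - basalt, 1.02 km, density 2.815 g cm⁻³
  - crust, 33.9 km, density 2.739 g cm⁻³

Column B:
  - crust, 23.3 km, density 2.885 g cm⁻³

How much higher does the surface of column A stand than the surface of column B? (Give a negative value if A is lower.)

For any compensation level in the mantle, the mantle terms cancel and isostasy reduces to e = (Σt_A − Σt_B) − (Σ(ρt)_A − Σ(ρt)_B) / ρ_m.
Σt_A = 34.92 km; Σt_B = 23.3 km; Σ(ρt)_A = 95.7234; Σ(ρt)_B = 67.2205 (in km·g cm⁻³).
e = (34.92 − 23.3) − (95.7234 − 67.2205) / 3.256 = 2.87 km.

2.87 km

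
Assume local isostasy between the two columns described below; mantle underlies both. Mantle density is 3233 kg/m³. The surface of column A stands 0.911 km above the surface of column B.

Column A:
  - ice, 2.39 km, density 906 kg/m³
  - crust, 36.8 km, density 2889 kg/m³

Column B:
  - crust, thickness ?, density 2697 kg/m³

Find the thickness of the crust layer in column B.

28.5 km

Take the compensation level at the base of the deeper column (depth z_c below the surface of column A) and equate Σ ρ_i t_i down to z_c; mantle fills any gap and the z_c terms cancel.
Column A: 2.39×906 + 36.8×2889 + (z_c − 39.19)×3233
Column B: 0.911×0 + x×2697 + (z_c − 0.911 − 0 − x)×3233
The z_c×3233 term appears on both sides and cancels. Collect the known terms of each column as K = Σ(ρt)_known − 3233 × (depth of known layers): K_A = 108480.54 − 3233×39.19 = −18220.73; K_B = 0 − 3233×(0.911 + 0) = −2945.263.
Balance: K_A = K_B − x×(3233 − 2697), so x = (K_B − K_A)/(3233 − 2697) = 15275.5/536 = 28.5 km.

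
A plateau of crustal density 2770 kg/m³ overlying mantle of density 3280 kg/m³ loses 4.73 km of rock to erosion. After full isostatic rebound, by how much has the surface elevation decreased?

Rebound u = e ρ_c/ρ_m = 4.73 km × 2770/3280 = 3.995 km.
Net surface drop = e − u = 4.73 km − 3.995 km = e (ρ_m − ρ_c)/ρ_m = 0.735 km.

0.735 km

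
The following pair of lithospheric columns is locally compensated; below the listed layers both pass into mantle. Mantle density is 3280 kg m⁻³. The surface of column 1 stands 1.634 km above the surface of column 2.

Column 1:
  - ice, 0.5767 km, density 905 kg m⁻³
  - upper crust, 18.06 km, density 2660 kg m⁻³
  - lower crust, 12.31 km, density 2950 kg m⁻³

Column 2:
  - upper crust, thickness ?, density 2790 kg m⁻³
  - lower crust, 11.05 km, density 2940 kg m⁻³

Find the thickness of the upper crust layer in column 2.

15.3 km

Take the compensation level at the base of the deeper column (depth z_c below the surface of column 1) and equate Σ ρ_i t_i down to z_c; mantle fills any gap and the z_c terms cancel.
Column 1: 0.5767×905 + 18.06×2660 + 12.31×2950 + (z_c − 30.9467)×3280
Column 2: 1.634×0 + x×2790 + 11.05×2940 + (z_c − 1.634 − 11.05 − x)×3280
The z_c×3280 term appears on both sides and cancels. Collect the known terms of each column as K = Σ(ρt)_known − 3280 × (depth of known layers): K_1 = 84876.0135 − 3280×30.9467 = −16629.1625; K_2 = 32487 − 3280×(1.634 + 11.05) = −9116.52.
Balance: K_1 = K_2 − x×(3280 − 2790), so x = (K_2 − K_1)/(3280 − 2790) = 7512.64/490 = 15.3 km.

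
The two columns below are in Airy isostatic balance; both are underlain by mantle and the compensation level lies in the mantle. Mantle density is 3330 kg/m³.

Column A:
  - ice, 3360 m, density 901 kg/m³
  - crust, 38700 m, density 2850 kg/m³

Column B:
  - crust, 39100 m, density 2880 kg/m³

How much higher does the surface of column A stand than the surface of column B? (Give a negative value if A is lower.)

2750 m

For any compensation level in the mantle, the mantle terms cancel and isostasy reduces to e = (Σt_A − Σt_B) − (Σ(ρt)_A − Σ(ρt)_B) / ρ_m.
Σt_A = 42060 m; Σt_B = 39100 m; Σ(ρt)_A = 113322360; Σ(ρt)_B = 112608000 (in m·kg/m³).
e = (42060 − 39100) − (113322360 − 112608000) / 3330 = 2750 m.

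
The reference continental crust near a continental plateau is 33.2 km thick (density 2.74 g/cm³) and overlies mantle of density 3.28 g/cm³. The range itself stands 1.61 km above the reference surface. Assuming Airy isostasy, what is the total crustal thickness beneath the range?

43 km

Root depth r = h ρ_c / (ρ_m − ρ_c) = 1.61 km × 2.74 / 0.54 = 8.169 km.
Total thickness = T + h + r = 33.2 km + 1.61 km + 8.169 km = 43 km.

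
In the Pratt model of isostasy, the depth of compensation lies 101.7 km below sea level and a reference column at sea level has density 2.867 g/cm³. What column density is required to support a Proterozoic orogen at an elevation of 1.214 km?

Pratt balance: ρ_ref D = ρ (D + h).
ρ = ρ_ref D/(D + h) = 2.867 × 101.7 km/(101.7 km + 1.214 km) = 2.83 g/cm³.

2.83 g/cm³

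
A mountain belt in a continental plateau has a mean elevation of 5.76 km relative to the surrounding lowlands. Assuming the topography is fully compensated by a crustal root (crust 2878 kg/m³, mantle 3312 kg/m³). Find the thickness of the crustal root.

Isostatic balance requires: the weight of the topography is balanced by the buoyancy of the root, ρ_c h = (ρ_m − ρ_c) r.
r = h · ρ_c / (ρ_m − ρ_c) = 5.76 km × 2878 / (3312 − 2878) = 38.2 km.

38.2 km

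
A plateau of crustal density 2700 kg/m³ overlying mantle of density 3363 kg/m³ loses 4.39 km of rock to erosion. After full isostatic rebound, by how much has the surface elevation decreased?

Rebound u = e ρ_c/ρ_m = 4.39 km × 2700/3363 = 3.525 km.
Net surface drop = e − u = 4.39 km − 3.525 km = e (ρ_m − ρ_c)/ρ_m = 0.865 km.

0.865 km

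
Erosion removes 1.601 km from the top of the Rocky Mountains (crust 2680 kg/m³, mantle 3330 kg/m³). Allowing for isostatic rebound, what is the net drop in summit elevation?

Rebound u = e ρ_c/ρ_m = 1.601 km × 2680/3330 = 1.288 km.
Net surface drop = e − u = 1.601 km − 1.288 km = e (ρ_m − ρ_c)/ρ_m = 0.313 km.

0.313 km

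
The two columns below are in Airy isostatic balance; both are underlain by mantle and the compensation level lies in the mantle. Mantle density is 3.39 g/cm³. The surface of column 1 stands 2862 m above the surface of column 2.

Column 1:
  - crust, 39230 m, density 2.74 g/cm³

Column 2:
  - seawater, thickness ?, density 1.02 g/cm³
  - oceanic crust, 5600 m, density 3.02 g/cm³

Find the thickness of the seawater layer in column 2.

5790 m

Take the compensation level at the base of the deeper column (depth z_c below the surface of column 1) and equate Σ ρ_i t_i down to z_c; mantle fills any gap and the z_c terms cancel.
Column 1: 39230×2.74 + (z_c − 39230)×3.39
Column 2: 2862×0 + x×1.02 + 5600×3.02 + (z_c − 2862 − 5600 − x)×3.39
The z_c×3.39 term appears on both sides and cancels. Collect the known terms of each column as K = Σ(ρt)_known − 3.39 × (depth of known layers): K_1 = 107490.2 − 3.39×39230 = −25499.5; K_2 = 16912 − 3.39×(2862 + 5600) = −11774.18.
Balance: K_1 = K_2 − x×(3.39 − 1.02), so x = (K_2 − K_1)/(3.39 − 1.02) = 13725.3/2.37 = 5790 m.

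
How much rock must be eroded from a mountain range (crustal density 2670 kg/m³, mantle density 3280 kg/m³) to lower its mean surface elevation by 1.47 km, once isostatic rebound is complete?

Net drop Δ = e − u = e − e ρ_c/ρ_m = e (ρ_m − ρ_c)/ρ_m.
e = Δ ρ_m/(ρ_m − ρ_c) = 1.47 km × 3280/610 = 7.9 km.

7.9 km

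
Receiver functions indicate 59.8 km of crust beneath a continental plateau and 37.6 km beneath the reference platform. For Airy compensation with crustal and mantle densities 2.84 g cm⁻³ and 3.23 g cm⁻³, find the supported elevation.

Excess crust Δ = 59.8 km − 37.6 km = 22.2 km, split between elevation h and root r with h + r = Δ.
Airy balance ρ_c h = (ρ_m − ρ_c) r gives r = h ρ_c/(ρ_m − ρ_c), so h (1 + ρ_c/(ρ_m − ρ_c)) = Δ, i.e. h = Δ (ρ_m − ρ_c)/ρ_m.
h = 22.2 km × 0.39/3.23 = 2.68 km.

2.68 km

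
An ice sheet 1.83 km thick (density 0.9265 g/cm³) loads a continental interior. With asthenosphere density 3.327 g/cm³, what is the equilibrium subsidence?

0.51 km

Equating mass per unit area of the two columns: the ice load ρ_ice t is balanced by mantle displaced below, ρ_m s.
s = t ρ_ice / ρ_m = 1.83 km × 0.9265/3.327 = 0.51 km.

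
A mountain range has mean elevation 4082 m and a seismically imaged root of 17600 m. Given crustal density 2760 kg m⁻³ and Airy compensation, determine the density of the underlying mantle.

3400 kg m⁻³

Airy balance: ρ_c h = (ρ_m − ρ_c) r → ρ_m = ρ_c (1 + h/r).
ρ_m = 2760 × (1 + 4082 m/17600 m) = 3400 kg m⁻³.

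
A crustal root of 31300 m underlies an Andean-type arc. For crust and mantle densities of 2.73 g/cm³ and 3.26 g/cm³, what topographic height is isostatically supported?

6080 m

Balancing pressure at the compensation depth: ρ_c h = (ρ_m − ρ_c) r.
h = r (ρ_m − ρ_c) / ρ_c = 31300 m × (3.26 − 2.73) / 2.73 = 6080 m.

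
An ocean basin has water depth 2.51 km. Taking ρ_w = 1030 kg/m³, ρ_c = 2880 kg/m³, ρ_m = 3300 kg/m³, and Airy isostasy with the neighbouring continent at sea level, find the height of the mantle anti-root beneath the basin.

For local isostatic compensation: replacing crust with seawater at the top is compensated by replacing crust with mantle at the base: d (ρ_c − ρ_w) = a (ρ_m − ρ_c).
a = d (ρ_c − ρ_w)/(ρ_m − ρ_c) = 2.51 km × 1850/420 = 11.1 km.

11.1 km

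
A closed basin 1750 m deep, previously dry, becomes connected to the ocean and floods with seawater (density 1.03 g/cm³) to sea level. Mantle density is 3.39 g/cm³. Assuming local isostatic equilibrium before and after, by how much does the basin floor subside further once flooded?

764 m

After flooding the water column is d + s deep. Its weight must equal the weight of mantle displaced by the extra subsidence s: (d + s) ρ_w = s ρ_m.
s = d ρ_w / (ρ_m − ρ_w) = 1750 m × 1.03/(3.39 − 1.03) = 764 m.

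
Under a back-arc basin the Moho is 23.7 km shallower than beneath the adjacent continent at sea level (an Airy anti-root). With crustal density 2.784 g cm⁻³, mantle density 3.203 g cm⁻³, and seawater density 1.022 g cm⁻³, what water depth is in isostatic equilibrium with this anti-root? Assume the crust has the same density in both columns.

5.64 km

Replacing a thickness d of crust by seawater at the top must be balanced by replacing crust with mantle at the base: d (ρ_c − ρ_w) = a (ρ_m − ρ_c).
d = a (ρ_m − ρ_c)/(ρ_c − ρ_w) = 23.7 km × 0.419/1.762 = 5.64 km.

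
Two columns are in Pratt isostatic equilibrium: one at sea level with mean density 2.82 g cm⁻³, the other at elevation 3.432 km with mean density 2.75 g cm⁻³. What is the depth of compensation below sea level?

135 km

ρ_ref D = ρ (D + h) → D (ρ_ref − ρ) = ρ h.
D = ρ h/(ρ_ref − ρ) = 2.75 × 3.432 km/(2.82 − 2.75) = 135 km.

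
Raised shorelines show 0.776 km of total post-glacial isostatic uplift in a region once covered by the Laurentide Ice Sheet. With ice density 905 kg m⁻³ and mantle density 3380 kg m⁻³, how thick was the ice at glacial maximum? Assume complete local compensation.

u = t ρ_ice/ρ_m → t = u ρ_m/ρ_ice = 0.776 km × 3380/905 = 2.9 km.

2.9 km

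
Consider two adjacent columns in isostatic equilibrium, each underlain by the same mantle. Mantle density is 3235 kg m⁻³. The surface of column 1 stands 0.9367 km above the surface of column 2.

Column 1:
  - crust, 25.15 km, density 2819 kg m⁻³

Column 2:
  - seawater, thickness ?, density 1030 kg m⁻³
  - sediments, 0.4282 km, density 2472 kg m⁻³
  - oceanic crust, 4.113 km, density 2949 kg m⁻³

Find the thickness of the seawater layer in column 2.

2.69 km

Take the compensation level at the base of the deeper column (depth z_c below the surface of column 1) and equate Σ ρ_i t_i down to z_c; mantle fills any gap and the z_c terms cancel.
Column 1: 25.15×2819 + (z_c − 25.15)×3235
Column 2: 0.9367×0 + x×1030 + 0.4282×2472 + 4.113×2949 + (z_c − 0.9367 − 4.5412 − x)×3235
The z_c×3235 term appears on both sides and cancels. Collect the known terms of each column as K = Σ(ρt)_known − 3235 × (depth of known layers): K_1 = 70897.85 − 3235×25.15 = −10462.4; K_2 = 13187.7474 − 3235×(0.9367 + 4.5412) = −4533.2591.
Balance: K_1 = K_2 − x×(3235 − 1030), so x = (K_2 − K_1)/(3235 − 1030) = 5929.14/2205 = 2.69 km.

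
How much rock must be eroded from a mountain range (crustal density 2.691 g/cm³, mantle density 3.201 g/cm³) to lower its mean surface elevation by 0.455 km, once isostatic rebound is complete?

2.86 km

Net drop Δ = e − u = e − e ρ_c/ρ_m = e (ρ_m − ρ_c)/ρ_m.
e = Δ ρ_m/(ρ_m − ρ_c) = 0.455 km × 3.201/0.51 = 2.86 km.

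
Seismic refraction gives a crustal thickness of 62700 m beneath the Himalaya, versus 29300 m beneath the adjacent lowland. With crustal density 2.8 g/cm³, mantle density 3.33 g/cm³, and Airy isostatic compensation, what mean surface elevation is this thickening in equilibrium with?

Excess crust Δ = 62700 m − 29300 m = 33400 m, split between elevation h and root r with h + r = Δ.
Airy balance ρ_c h = (ρ_m − ρ_c) r gives r = h ρ_c/(ρ_m − ρ_c), so h (1 + ρ_c/(ρ_m − ρ_c)) = Δ, i.e. h = Δ (ρ_m − ρ_c)/ρ_m.
h = 33400 m × 0.53/3.33 = 5320 m.

5320 m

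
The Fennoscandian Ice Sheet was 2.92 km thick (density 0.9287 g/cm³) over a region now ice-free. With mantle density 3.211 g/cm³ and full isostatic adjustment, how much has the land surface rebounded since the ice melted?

0.845 km

Removing the load lets mantle flow back in; uplift u satisfies ρ_ice t = ρ_m u.
u = t ρ_ice/ρ_m = 2.92 km × 0.9287/3.211 = 0.845 km.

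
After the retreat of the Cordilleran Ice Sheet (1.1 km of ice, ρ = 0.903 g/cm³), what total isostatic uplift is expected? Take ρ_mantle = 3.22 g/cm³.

Removing the load lets mantle flow back in; uplift u satisfies ρ_ice t = ρ_m u.
u = t ρ_ice/ρ_m = 1.1 km × 0.903/3.22 = 0.308 km.

0.308 km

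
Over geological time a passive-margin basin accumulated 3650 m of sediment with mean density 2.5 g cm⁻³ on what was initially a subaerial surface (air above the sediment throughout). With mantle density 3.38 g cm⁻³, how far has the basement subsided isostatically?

Subaerial load: s = t ρ_sed / ρ_m = 3650 m × 2.5/3.38 = 2700 m.

2700 m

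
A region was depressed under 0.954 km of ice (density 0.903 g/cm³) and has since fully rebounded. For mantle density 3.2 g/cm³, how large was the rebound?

0.269 km

Removing the load lets mantle flow back in; uplift u satisfies ρ_ice t = ρ_m u.
u = t ρ_ice/ρ_m = 0.954 km × 0.903/3.2 = 0.269 km.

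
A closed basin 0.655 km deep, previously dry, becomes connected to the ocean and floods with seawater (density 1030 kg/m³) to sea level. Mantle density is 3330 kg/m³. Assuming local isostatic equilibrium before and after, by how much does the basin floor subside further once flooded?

After flooding the water column is d + s deep. Its weight must equal the weight of mantle displaced by the extra subsidence s: (d + s) ρ_w = s ρ_m.
s = d ρ_w / (ρ_m − ρ_w) = 0.655 km × 1030/(3330 − 1030) = 0.293 km.

0.293 km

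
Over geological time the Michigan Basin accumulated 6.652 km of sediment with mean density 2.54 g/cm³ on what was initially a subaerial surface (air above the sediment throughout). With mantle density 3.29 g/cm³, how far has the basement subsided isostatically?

5.14 km

Subaerial load: s = t ρ_sed / ρ_m = 6.652 km × 2.54/3.29 = 5.14 km.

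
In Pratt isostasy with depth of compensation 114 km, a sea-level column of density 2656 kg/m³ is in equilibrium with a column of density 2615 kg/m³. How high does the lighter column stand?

ρ_ref D = ρ (D + h) → h = D (ρ_ref − ρ)/ρ.
h = 114 km × (2656 − 2615)/2615 = 1.79 km.

1.79 km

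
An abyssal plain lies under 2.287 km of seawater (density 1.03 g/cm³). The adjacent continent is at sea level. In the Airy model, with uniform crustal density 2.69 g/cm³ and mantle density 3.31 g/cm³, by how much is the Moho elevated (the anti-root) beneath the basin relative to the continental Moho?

6.12 km

Isostatic balance requires: replacing crust with seawater at the top is compensated by replacing crust with mantle at the base: d (ρ_c − ρ_w) = a (ρ_m − ρ_c).
a = d (ρ_c − ρ_w)/(ρ_m − ρ_c) = 2.287 km × 1.66/0.62 = 6.12 km.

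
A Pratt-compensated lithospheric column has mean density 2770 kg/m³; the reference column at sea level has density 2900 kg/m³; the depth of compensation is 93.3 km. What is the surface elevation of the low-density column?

4.38 km

ρ_ref D = ρ (D + h) → h = D (ρ_ref − ρ)/ρ.
h = 93.3 km × (2900 − 2770)/2770 = 4.38 km.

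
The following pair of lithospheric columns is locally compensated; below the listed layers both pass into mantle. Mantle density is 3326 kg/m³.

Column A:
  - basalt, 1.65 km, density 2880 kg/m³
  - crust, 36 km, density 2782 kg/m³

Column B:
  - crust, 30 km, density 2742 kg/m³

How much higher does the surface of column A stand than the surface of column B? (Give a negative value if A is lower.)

0.842 km

For any compensation level in the mantle, the mantle terms cancel and isostasy reduces to e = (Σt_A − Σt_B) − (Σ(ρt)_A − Σ(ρt)_B) / ρ_m.
Σt_A = 37.65 km; Σt_B = 30 km; Σ(ρt)_A = 104904; Σ(ρt)_B = 82260 (in km·kg/m³).
e = (37.65 − 30) − (104904 − 82260) / 3326 = 0.842 km.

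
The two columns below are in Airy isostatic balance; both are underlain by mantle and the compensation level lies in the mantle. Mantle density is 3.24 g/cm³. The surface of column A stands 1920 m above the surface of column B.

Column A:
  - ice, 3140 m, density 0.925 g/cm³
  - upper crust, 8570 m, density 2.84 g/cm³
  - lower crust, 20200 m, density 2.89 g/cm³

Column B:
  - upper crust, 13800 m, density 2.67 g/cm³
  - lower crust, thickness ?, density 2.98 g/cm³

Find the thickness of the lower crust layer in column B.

Take the compensation level at the base of the deeper column (depth z_c below the surface of column A) and equate Σ ρ_i t_i down to z_c; mantle fills any gap and the z_c terms cancel.
Column A: 3140×0.925 + 8570×2.84 + 20200×2.89 + (z_c − 31910)×3.24
Column B: 1920×0 + 13800×2.67 + x×2.98 + (z_c − 1920 − 13800 − x)×3.24
The z_c×3.24 term appears on both sides and cancels. Collect the known terms of each column as K = Σ(ρt)_known − 3.24 × (depth of known layers): K_A = 85621.3 − 3.24×31910 = −17767.1; K_B = 36846 − 3.24×(1920 + 13800) = −14086.8.
Balance: K_A = K_B − x×(3.24 − 2.98), so x = (K_B − K_A)/(3.24 − 2.98) = 3680.3/0.26 = 14200 m.

14200 m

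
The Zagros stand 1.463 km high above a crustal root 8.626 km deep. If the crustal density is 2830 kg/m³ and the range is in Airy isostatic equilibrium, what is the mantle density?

Airy balance: ρ_c h = (ρ_m − ρ_c) r → ρ_m = ρ_c (1 + h/r).
ρ_m = 2830 × (1 + 1.463 km/8.626 km) = 3310 kg/m³.

3310 kg/m³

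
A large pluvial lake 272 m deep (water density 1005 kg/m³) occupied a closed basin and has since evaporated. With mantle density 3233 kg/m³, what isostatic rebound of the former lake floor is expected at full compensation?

u = d ρ_w/ρ_m = 272 m × 1005/3233 = 84.6 m.

84.6 m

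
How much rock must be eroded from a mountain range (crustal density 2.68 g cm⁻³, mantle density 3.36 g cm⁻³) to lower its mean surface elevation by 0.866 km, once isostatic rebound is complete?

4.28 km

Net drop Δ = e − u = e − e ρ_c/ρ_m = e (ρ_m − ρ_c)/ρ_m.
e = Δ ρ_m/(ρ_m − ρ_c) = 0.866 km × 3.36/0.68 = 4.28 km.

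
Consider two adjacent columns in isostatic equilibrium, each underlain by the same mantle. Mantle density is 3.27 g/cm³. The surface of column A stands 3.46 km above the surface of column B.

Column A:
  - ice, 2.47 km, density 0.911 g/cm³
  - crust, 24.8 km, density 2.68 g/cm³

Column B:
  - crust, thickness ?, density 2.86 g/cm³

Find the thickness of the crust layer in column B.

Take the compensation level at the base of the deeper column (depth z_c below the surface of column A) and equate Σ ρ_i t_i down to z_c; mantle fills any gap and the z_c terms cancel.
Column A: 2.47×0.911 + 24.8×2.68 + (z_c − 27.27)×3.27
Column B: 3.46×0 + x×2.86 + (z_c − 3.46 − 0 − x)×3.27
The z_c×3.27 term appears on both sides and cancels. Collect the known terms of each column as K = Σ(ρt)_known − 3.27 × (depth of known layers): K_A = 68.71417 − 3.27×27.27 = −20.45873; K_B = 0 − 3.27×(3.46 + 0) = −11.3142.
Balance: K_A = K_B − x×(3.27 − 2.86), so x = (K_B − K_A)/(3.27 − 2.86) = 9.14453/0.41 = 22.3 km.

22.3 km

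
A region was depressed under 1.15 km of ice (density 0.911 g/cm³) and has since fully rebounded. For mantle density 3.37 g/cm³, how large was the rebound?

Removing the load lets mantle flow back in; uplift u satisfies ρ_ice t = ρ_m u.
u = t ρ_ice/ρ_m = 1.15 km × 0.911/3.37 = 0.311 km.

0.311 km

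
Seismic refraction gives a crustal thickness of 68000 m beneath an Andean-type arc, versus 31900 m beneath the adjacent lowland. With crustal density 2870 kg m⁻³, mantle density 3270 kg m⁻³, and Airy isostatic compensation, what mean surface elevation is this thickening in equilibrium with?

Excess crust Δ = 68000 m − 31900 m = 36100 m, split between elevation h and root r with h + r = Δ.
Airy balance ρ_c h = (ρ_m − ρ_c) r gives r = h ρ_c/(ρ_m − ρ_c), so h (1 + ρ_c/(ρ_m − ρ_c)) = Δ, i.e. h = Δ (ρ_m − ρ_c)/ρ_m.
h = 36100 m × 400/3270 = 4420 m.

4420 m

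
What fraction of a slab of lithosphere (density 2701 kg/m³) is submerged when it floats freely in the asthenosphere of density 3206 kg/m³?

0.842

Submerged fraction = ρ_obj/ρ_fluid = 2701/3206 = 0.842.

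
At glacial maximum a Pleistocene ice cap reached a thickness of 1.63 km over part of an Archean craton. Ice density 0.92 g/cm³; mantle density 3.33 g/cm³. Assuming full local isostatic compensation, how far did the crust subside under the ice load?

Isostatic balance requires: the ice load ρ_ice t is balanced by mantle displaced below, ρ_m s.
s = t ρ_ice / ρ_m = 1.63 km × 0.92/3.33 = 0.45 km.

0.45 km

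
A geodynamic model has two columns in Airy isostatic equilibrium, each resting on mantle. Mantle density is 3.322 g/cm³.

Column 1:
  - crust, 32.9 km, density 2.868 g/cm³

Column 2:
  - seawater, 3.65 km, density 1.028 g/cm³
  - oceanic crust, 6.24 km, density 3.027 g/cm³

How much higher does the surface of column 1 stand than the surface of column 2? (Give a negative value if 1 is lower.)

1.42 km

For any compensation level in the mantle, the mantle terms cancel and isostasy reduces to e = (Σt_1 − Σt_2) − (Σ(ρt)_1 − Σ(ρt)_2) / ρ_m.
Σt_1 = 32.9 km; Σt_2 = 9.89 km; Σ(ρt)_1 = 94.3572; Σ(ρt)_2 = 22.64068 (in km·g/cm³).
e = (32.9 − 9.89) − (94.3572 − 22.64068) / 3.322 = 1.42 km.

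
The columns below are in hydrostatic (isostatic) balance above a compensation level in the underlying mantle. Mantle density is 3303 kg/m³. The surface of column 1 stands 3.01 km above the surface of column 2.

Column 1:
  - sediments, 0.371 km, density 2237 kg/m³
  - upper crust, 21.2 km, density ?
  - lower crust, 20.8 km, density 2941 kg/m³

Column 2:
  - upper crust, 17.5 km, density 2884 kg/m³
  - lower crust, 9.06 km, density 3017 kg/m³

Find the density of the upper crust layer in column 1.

Take the compensation level at the base of the deeper column (depth z_c below the surface of column 1) and equate Σ ρ_i t_i down to z_c; mantle fills any gap and the z_c terms cancel.
Column 1: 0.371×2237 + 21.2×ρ + 20.8×2941 + (z_c − 42.371)×3303
Column 2: 3.01×0 + 17.5×2884 + 9.06×3017 + (z_c − 3.01 − 26.56)×3303
The z_c×3303 term appears on both sides and cancels. Collect the known terms of each column as K = Σ(ρt)_known − 3303 × (depth of known layers): K_1 = 62002.727 − 3303×42.371 = −77948.686; K_2 = 77804.02 − 3303×(3.01 + 26.56) = −19865.69.
Balance: K_1 + 21.2×ρ = K_2, so ρ = (K_2 − K_1)/21.2 = 58083/21.2 = 2740 kg/m³.

2740 kg/m³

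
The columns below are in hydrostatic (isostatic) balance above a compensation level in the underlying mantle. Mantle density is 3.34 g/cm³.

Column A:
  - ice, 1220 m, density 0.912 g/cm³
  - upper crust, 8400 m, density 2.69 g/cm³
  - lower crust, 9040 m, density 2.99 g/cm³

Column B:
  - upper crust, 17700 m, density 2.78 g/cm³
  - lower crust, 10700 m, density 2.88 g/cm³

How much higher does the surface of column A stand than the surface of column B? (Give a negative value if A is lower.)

For any compensation level in the mantle, the mantle terms cancel and isostasy reduces to e = (Σt_A − Σt_B) − (Σ(ρt)_A − Σ(ρt)_B) / ρ_m.
Σt_A = 18660 m; Σt_B = 28400 m; Σ(ρt)_A = 50738.24; Σ(ρt)_B = 80022 (in m·g/cm³).
e = (18660 − 28400) − (50738.24 − 80022) / 3.34 = −972 m.

−972 m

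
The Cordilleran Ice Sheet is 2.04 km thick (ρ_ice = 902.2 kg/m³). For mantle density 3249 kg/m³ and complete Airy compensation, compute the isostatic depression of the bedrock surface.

0.566 km

By Archimedes' principle applied to the lithosphere: the ice load ρ_ice t is balanced by mantle displaced below, ρ_m s.
s = t ρ_ice / ρ_m = 2.04 km × 902.2/3249 = 0.566 km.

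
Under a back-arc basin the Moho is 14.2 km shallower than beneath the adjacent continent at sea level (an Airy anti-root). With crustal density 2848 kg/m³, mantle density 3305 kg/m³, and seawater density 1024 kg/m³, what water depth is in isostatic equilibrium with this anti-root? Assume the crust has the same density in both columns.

3.56 km

Replacing a thickness d of crust by seawater at the top must be balanced by replacing crust with mantle at the base: d (ρ_c − ρ_w) = a (ρ_m − ρ_c).
d = a (ρ_m − ρ_c)/(ρ_c − ρ_w) = 14.2 km × 457/1824 = 3.56 km.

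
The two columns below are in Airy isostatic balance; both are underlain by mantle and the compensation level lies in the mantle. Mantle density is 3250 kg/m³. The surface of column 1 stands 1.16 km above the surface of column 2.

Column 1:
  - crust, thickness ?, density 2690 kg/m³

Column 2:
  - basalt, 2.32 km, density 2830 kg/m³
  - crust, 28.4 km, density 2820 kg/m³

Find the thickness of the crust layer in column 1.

30.3 km

Take the compensation level at the base of the deeper column (depth z_c below the surface of column 1) and equate Σ ρ_i t_i down to z_c; mantle fills any gap and the z_c terms cancel.
Column 1: x×2690 + (z_c − 0 − x)×3250
Column 2: 1.16×0 + 2.32×2830 + 28.4×2820 + (z_c − 1.16 − 30.72)×3250
The z_c×3250 term appears on both sides and cancels. Collect the known terms of each column as K = Σ(ρt)_known − 3250 × (depth of known layers): K_1 = 0 − 3250×0 = 0; K_2 = 86653.6 − 3250×(1.16 + 30.72) = −16956.4.
Balance: K_1 − x×(3250 − 2690) = K_2, so x = (K_1 − K_2)/(3250 − 2690) = 16956.4/560 = 30.3 km.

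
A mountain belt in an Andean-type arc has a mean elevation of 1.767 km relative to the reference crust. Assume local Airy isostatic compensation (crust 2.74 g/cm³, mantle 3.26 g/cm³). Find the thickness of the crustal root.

9.31 km

In Airy isostatic equilibrium: the weight of the topography is balanced by the buoyancy of the root, ρ_c h = (ρ_m − ρ_c) r.
r = h · ρ_c / (ρ_m − ρ_c) = 1.767 km × 2.74 / (3.26 − 2.74) = 9.31 km.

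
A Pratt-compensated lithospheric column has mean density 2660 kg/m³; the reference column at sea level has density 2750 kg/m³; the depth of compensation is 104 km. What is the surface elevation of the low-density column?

ρ_ref D = ρ (D + h) → h = D (ρ_ref − ρ)/ρ.
h = 104 km × (2750 − 2660)/2660 = 3.52 km.

3.52 km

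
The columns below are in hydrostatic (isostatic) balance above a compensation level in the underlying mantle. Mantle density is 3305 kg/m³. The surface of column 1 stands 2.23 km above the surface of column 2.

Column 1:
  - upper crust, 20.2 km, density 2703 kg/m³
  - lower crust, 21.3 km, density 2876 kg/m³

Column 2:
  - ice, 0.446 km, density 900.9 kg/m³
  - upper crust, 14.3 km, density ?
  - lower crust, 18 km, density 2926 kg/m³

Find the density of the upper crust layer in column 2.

Take the compensation level at the base of the deeper column (depth z_c below the surface of column 1) and equate Σ ρ_i t_i down to z_c; mantle fills any gap and the z_c terms cancel.
Column 1: 20.2×2703 + 21.3×2876 + (z_c − 41.5)×3305
Column 2: 2.23×0 + 0.446×900.9 + 14.3×ρ + 18×2926 + (z_c − 2.23 − 32.746)×3305
The z_c×3305 term appears on both sides and cancels. Collect the known terms of each column as K = Σ(ρt)_known − 3305 × (depth of known layers): K_1 = 115859.4 − 3305×41.5 = −21298.1; K_2 = 53069.8014 − 3305×(2.23 + 32.746) = −62525.8786.
Balance: K_1 = K_2 + 14.3×ρ, so ρ = (K_1 − K_2)/14.3 = 41227.8/14.3 = 2880 kg/m³.

2880 kg/m³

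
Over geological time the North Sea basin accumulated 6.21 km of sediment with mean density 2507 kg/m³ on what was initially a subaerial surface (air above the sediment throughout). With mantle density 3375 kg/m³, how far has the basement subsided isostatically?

Subaerial load: s = t ρ_sed / ρ_m = 6.21 km × 2507/3375 = 4.61 km.

4.61 km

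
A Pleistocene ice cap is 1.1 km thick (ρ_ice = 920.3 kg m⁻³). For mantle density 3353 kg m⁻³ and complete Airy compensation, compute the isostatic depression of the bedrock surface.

0.302 km

By Archimedes' principle applied to the lithosphere: the ice load ρ_ice t is balanced by mantle displaced below, ρ_m s.
s = t ρ_ice / ρ_m = 1.1 km × 920.3/3353 = 0.302 km.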